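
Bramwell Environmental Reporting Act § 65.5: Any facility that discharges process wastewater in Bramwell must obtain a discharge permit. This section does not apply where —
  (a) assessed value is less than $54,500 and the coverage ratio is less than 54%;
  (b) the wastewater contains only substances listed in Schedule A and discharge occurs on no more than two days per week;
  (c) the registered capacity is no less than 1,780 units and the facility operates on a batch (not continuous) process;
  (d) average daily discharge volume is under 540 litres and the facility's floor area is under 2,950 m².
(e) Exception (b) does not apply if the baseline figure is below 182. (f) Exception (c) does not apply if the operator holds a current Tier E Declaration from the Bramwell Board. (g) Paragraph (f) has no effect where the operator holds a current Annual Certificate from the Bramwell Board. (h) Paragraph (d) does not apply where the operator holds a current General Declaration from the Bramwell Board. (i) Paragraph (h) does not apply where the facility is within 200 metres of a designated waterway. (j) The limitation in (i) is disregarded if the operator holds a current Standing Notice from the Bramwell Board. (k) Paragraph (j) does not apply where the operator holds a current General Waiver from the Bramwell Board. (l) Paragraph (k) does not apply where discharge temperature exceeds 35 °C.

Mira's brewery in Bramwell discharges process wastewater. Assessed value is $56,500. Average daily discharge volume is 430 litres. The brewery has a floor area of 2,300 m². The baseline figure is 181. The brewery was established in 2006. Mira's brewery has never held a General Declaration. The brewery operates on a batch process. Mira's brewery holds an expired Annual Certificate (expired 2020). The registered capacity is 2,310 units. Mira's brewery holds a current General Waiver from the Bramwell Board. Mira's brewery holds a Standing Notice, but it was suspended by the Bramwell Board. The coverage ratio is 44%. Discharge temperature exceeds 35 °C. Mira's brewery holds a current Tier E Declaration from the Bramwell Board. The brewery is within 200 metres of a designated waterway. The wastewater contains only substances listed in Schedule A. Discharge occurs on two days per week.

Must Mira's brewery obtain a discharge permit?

No — exception (d) applies; Mira's brewery is not required to obtain a discharge permit.

Exception (a) requires that assessed value is less than $54,500; but assessed value is $56,500, not less than $54,500, so (a) is unavailable.
Exception (b): the wastewater is Schedule-A-only; discharge occurs on no more than two days per week — every condition holds. But: (e) applies — the baseline figure is 181, below the 182 limit. So (b) is unavailable.
Exception (c) is satisfied on its face — the registered capacity is 2,310 units, meeting the 1,780 units threshold; the facility operates on a batch process. But applying paragraphs (f)–(g): (f) operates against (c): a current Tier E Declaration is held. (g) is not triggered (no current Annual Certificate is held), so (f) stands. (c) is therefore removed.
All of (d)'s requirements are met (average daily discharge volume is 430 litres, under the 540 litres limit; the facility's floor area is 2,300 m², under the 2,950 m² limit). Applying paragraphs (h)–(l): (h), which would limit (d), is not engaged: there is no General Declaration in force. Exception (d) stands.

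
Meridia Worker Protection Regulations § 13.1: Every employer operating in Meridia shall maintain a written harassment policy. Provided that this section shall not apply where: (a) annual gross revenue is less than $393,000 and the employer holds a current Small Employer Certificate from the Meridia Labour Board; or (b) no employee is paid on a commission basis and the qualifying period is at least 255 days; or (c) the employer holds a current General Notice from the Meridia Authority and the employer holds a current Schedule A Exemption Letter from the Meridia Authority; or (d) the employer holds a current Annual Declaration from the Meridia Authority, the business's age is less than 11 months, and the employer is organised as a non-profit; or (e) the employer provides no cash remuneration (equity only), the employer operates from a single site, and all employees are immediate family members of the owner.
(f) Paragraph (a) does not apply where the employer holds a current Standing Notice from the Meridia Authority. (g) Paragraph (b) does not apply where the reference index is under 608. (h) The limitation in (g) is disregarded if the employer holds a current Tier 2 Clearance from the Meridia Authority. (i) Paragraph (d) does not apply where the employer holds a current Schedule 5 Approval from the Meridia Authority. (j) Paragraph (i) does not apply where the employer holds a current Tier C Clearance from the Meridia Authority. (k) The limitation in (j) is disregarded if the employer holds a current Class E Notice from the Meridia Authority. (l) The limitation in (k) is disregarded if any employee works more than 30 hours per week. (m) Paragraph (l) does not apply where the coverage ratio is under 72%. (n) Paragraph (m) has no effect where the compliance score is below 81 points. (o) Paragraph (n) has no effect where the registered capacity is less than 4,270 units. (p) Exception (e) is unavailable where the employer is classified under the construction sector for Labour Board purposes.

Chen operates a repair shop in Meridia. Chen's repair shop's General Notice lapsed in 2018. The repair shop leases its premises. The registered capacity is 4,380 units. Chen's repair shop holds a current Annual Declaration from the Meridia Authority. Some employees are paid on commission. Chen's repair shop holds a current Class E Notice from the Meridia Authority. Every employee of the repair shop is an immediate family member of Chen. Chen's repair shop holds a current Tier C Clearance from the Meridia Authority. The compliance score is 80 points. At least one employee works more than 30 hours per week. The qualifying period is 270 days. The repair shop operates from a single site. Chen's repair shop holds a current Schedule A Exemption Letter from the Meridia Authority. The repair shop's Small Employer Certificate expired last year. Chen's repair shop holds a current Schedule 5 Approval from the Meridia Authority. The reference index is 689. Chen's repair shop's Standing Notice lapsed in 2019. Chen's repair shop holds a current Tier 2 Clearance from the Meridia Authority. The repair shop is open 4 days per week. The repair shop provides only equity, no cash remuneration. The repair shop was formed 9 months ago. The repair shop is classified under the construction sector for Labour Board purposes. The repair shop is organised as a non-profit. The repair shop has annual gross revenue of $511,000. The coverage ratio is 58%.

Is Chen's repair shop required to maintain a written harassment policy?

Exception (a) fails — annual gross revenue is $511,000, not less than $393,000.
Exception (b) does not apply: some employees are paid on commission.
Exception (c) fails — the General Notice is not current.
Exception (d): a current Annual Declaration is held; the business's age is 9 months, less than the 11 months limit; the employer is a non-profit — every condition holds. Under paragraphs (i)–(o): (i) would limit (d) — a current Schedule 5 Approval is held — but (j) sets (i) aside: (j) operates against (i): a current Tier C Clearance is held. (k) operates (a current Class E Notice is held), but is itself disapplied by (l): (l) is engaged — at least one employee exceeds 30 hours/week. (m) is engaged (the coverage ratio is 58%, under the 72% limit), but is set aside by (n): (n) operates — the compliance score is 80 points, below the 81 points limit. (o), which would lift (n), is inapplicable — the registered capacity is 4,380 units, not less than 4,270 units. Exception (d) stands.
Exception (e): remuneration is equity-only; the employer operates from a single site; every employee is an immediate family member — every condition holds. However, paragraph (p) must be considered: (p) is engaged — the repair shop is classified under the construction sector. (e) is therefore removed.

No — exception (d) applies; Chen's repair shop is not required to maintain a written harassment policy.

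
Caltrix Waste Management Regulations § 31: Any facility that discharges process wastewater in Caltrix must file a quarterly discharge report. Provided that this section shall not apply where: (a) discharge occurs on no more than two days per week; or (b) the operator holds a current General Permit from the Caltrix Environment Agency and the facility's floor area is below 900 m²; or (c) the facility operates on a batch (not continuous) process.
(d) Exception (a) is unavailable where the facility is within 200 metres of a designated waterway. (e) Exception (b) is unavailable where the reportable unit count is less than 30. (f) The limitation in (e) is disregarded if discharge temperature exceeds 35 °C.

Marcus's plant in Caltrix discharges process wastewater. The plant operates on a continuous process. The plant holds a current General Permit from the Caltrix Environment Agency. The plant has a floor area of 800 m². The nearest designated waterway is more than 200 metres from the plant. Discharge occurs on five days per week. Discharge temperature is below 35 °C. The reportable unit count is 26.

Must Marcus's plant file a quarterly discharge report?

Yes — Marcus's plant must file a quarterly discharge report.

Exception (a) fails — discharge occurs on five days per week.
All of (b)'s requirements are met (a current General Permit is held; the facility's floor area is 800 m², below the 900 m² limit). However, paragraphs (e)–(f) must be considered: (e) operates against (b): the reportable unit count is 26, less than the 30 limit. (f) is inapplicable (discharge temperature is below 35 °C), so (e) stands. (b) is therefore removed.
Exception (c) does not apply: the facility operates on a continuous process.
None of the exceptions is available; § 31 applies in full.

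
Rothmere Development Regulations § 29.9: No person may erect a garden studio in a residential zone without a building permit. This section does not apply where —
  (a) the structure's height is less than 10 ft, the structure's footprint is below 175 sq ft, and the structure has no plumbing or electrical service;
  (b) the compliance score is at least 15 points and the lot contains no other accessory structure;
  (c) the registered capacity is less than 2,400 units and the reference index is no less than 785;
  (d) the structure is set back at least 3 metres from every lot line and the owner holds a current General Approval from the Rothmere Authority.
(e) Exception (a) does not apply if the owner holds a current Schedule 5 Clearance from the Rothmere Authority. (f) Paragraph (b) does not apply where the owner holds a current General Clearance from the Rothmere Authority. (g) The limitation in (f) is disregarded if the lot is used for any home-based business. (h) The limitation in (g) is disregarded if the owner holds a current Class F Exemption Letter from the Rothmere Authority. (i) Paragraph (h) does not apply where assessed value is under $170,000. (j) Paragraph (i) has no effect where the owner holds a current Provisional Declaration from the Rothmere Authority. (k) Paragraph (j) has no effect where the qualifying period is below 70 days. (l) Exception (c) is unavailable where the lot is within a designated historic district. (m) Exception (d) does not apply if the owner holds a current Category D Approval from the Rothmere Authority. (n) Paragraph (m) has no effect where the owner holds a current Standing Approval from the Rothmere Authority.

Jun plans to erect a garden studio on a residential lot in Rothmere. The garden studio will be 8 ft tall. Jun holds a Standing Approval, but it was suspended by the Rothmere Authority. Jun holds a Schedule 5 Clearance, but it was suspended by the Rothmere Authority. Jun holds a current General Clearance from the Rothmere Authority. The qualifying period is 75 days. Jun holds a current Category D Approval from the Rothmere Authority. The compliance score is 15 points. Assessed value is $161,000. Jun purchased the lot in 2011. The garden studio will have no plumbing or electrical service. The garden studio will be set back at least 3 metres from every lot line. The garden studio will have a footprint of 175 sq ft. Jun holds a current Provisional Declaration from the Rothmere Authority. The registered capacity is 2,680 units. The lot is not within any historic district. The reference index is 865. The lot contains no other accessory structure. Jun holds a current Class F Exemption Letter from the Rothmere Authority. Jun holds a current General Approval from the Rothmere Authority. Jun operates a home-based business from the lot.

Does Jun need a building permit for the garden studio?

Yes — Jun must obtain a building permit.

Exception (a) requires that the structure's footprint is below 175 sq ft; but the structure's footprint is 175 sq ft, not below 175 sq ft, so (a) is unavailable.
All of (b)'s requirements are met (the compliance score is 15 points, meeting the 15 points threshold; the lot has no other accessory structure). But: (f) is triggered — a current General Clearance is held. (g) is engaged (a home-based business operates on the lot), but is itself disapplied by (h): (h) applies — a current Class F Exemption Letter is held. (i) would limit (h) — assessed value is $161,000, under the $170,000 limit — but (j) sets (i) aside: (j) operates against (i): a current Provisional Declaration is held. (k), which would lift (j), does not operate here — the qualifying period is 75 days, not below 70 days. Exception (b) does not apply.
Exception (c) requires that the registered capacity is less than 2,400 units; but the registered capacity is 2,680 units, not less than 2,400 units, so (c) is unavailable.
Exception (d) is satisfied on its face — the setback is at least 3 m on every side; a current General Approval is held. However, paragraphs (m)–(n) must be considered: (m) operates against (d): a current Category D Approval is held. (n) does not operate here (no current Standing Approval is held), so (m) stands. Exception (d) does not apply.
No exception applies. The general rule governs.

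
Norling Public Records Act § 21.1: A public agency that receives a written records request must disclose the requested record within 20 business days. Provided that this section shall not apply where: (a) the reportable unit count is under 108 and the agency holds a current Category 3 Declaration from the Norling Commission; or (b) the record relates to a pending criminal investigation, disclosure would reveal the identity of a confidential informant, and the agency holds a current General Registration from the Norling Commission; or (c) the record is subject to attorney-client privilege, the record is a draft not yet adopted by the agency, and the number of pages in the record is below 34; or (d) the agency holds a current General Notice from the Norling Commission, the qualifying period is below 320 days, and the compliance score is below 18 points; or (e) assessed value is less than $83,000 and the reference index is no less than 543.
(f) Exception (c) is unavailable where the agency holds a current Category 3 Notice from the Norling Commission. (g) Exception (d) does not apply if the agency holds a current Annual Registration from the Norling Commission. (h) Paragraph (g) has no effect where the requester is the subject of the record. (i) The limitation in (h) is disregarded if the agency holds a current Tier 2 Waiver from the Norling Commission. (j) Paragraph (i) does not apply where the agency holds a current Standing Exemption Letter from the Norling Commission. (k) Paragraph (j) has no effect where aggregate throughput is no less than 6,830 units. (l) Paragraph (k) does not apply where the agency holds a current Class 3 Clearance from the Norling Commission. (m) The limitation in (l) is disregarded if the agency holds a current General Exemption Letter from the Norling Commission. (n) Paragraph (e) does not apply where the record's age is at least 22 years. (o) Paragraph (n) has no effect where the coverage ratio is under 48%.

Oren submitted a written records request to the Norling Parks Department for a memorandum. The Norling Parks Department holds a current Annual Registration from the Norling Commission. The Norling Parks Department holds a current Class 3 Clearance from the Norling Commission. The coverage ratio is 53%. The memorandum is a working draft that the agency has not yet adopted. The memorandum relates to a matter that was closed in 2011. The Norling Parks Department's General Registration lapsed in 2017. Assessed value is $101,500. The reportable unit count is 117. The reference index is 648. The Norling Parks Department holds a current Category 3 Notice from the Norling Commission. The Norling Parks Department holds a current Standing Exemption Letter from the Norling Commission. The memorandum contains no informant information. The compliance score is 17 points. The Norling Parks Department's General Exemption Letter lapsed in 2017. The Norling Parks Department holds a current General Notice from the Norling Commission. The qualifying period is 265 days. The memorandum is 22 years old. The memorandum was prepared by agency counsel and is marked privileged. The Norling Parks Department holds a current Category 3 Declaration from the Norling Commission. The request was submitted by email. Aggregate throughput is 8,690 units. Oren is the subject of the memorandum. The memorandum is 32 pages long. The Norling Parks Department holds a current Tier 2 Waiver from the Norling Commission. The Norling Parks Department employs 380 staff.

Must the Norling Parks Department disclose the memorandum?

No — exception (d) applies; the Norling Parks Department is not required to disclose the memorandum.

Exception (a) fails — the reportable unit count is 117, not under 108.
Exception (b) fails — the memorandum relates to a closed matter.
All of (c)'s requirements are met (the memorandum is privileged; the memorandum is an unadopted draft; the number of pages in the record is 32, below the 34 limit). Turning to paragraph (f): (f) operates — a current Category 3 Notice is held. So (c) is unavailable.
Exception (d)'s conditions are all satisfied: a current General Notice is held; the qualifying period is 265 days, below the 320 days limit; the compliance score is 17 points, below the 18 points limit. As to paragraphs (g)–(m): (g) is triggered (a current Annual Registration is held), but yields to (h): (h) operates against (g): Oren is the subject of the memorandum. (i) is engaged (a current Tier 2 Waiver is held), but is displaced by (j): (j) is triggered — a current Standing Exemption Letter is held. (k) would limit (j) — aggregate throughput is 8,690 units, meeting the 6,830 units threshold — but (l) sets (k) aside: (l) is triggered — a current Class 3 Clearance is held. (m), which would lift (l), does not operate here — no current General Exemption Letter is held. Exception (d) stands.
Exception (e) fails — assessed value is $101,500, not less than $83,000.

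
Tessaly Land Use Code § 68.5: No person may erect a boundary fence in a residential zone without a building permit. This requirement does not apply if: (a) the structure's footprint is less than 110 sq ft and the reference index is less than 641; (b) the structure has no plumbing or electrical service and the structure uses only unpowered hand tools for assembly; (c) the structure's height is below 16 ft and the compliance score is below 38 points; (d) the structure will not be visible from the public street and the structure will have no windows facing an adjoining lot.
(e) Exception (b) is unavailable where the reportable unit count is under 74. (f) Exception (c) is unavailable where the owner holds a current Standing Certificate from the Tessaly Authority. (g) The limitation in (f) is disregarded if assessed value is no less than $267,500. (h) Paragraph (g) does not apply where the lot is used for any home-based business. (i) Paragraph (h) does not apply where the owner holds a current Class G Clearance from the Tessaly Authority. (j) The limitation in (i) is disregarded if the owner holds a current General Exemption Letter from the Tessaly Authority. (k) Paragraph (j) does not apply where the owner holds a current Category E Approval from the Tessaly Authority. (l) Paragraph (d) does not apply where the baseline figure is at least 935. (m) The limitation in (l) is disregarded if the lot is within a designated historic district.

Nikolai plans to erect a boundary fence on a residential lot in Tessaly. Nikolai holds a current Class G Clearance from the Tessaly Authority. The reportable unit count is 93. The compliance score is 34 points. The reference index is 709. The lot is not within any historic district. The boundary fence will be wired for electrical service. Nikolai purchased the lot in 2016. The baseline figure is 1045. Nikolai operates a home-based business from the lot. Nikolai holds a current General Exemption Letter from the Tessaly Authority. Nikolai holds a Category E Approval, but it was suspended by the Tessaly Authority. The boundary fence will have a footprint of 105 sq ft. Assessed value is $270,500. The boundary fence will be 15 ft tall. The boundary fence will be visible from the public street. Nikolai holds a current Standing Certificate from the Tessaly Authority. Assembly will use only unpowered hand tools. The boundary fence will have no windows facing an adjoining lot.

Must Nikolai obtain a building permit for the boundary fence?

Exception (a) does not apply: the reference index is 709, not less than 641.
Exception (b) fails — electrical service is planned.
All of (c)'s requirements are met (the structure's height is 15 ft, below the 16 ft limit; the compliance score is 34 points, below the 38 points limit). However, paragraphs (f)–(k) must be considered: (f) applies — a current Standing Certificate is held. (g) applies (assessed value is $270,500, meeting the $267,500 threshold), but is displaced by (h): (h) operates against (g): a home-based business operates on the lot. (i) applies (a current Class G Clearance is held), but is overridden by (j): (j) operates against (i): a current General Exemption Letter is held. (k) is not triggered (no current Category E Approval is held), so (j) stands. So (c) is unavailable.
Exception (d) fails — the structure will be visible from the street.
No exception applies. The general rule governs.

Yes — Nikolai must obtain a building permit.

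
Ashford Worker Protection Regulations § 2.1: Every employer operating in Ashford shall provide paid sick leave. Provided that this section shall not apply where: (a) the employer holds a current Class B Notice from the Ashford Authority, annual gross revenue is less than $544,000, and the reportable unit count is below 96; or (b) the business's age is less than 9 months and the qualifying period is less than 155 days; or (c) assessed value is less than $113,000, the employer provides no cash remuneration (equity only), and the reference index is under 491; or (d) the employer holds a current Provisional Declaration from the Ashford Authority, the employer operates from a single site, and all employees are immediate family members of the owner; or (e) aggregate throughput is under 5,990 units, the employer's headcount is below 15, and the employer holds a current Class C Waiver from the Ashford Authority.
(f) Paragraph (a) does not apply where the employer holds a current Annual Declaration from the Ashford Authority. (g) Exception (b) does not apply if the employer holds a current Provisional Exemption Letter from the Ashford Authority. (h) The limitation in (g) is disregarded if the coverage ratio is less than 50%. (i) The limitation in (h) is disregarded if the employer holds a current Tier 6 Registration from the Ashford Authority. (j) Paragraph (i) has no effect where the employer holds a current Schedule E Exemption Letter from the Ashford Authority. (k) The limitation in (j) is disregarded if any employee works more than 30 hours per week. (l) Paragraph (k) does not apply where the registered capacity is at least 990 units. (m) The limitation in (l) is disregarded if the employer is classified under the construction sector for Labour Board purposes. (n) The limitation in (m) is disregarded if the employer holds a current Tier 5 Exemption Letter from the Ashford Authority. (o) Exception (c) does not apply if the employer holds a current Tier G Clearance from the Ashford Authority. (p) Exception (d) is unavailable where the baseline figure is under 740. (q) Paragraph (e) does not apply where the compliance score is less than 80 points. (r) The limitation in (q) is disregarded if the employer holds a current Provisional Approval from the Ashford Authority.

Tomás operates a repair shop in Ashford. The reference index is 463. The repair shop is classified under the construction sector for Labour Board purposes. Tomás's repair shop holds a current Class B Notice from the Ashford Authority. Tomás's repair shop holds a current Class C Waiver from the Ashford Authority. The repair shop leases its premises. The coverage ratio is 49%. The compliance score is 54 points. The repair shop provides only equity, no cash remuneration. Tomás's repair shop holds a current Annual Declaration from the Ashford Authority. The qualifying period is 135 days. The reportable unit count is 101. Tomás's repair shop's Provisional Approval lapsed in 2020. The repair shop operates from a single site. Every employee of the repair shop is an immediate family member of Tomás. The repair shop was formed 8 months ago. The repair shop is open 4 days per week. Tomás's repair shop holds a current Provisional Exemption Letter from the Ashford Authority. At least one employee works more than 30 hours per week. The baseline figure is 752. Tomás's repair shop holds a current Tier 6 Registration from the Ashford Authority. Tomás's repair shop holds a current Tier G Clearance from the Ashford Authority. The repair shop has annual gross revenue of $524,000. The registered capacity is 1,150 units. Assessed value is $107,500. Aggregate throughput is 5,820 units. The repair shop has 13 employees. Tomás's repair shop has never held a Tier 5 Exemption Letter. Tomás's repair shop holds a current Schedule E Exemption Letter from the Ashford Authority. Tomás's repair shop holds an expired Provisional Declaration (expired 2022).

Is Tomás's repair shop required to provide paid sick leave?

Exception (a) fails — the reportable unit count is 101, not below 96.
All of (b)'s requirements are met (the business's age is 8 months, less than the 9 months limit; the qualifying period is 135 days, less than the 155 days limit). Turning to paragraphs (g)–(n): (g) operates against (b): a current Provisional Exemption Letter is held. (h) would limit (g) — the coverage ratio is 49%, less than the 50% limit — but (i) sets (h) aside: (i) operates against (h): a current Tier 6 Registration is held. (j) applies (a current Schedule E Exemption Letter is held), but is set aside by (k): (k) operates — at least one employee exceeds 30 hours/week. (l) applies (the registered capacity is 1,150 units, meeting the 990 units threshold), but is overridden by (m): (m) is engaged — the repair shop is classified under the construction sector. (n), which would lift (m), is not engaged — the Tier 5 Exemption Letter is not current. (b) is therefore removed.
All of (c)'s requirements are met (assessed value is $107,500, less than the $113,000 limit; remuneration is equity-only; the reference index is 463, under the 491 limit). But applying paragraph (o): (o) operates against (c): a current Tier G Clearance is held. So (c) is unavailable.
Exception (d) requires that the employer holds a current Provisional Declaration from the Ashford Authority; but there is no Provisional Declaration in force, so (d) is unavailable.
Exception (e)'s conditions are all satisfied: aggregate throughput is 5,820 units, under the 5,990 units limit; the employer's headcount is 13, below the 15 limit; a current Class C Waiver is held. However, paragraphs (q)–(r) must be considered: (q) operates against (e): the compliance score is 54 points, less than the 80 points limit. (r), which would lift (q), is not triggered — no current Provisional Approval is held. So (e) is unavailable.
No exception is made out. Tomás's repair shop falls within the general rule.

Yes — Tomás's repair shop must provide paid sick leave.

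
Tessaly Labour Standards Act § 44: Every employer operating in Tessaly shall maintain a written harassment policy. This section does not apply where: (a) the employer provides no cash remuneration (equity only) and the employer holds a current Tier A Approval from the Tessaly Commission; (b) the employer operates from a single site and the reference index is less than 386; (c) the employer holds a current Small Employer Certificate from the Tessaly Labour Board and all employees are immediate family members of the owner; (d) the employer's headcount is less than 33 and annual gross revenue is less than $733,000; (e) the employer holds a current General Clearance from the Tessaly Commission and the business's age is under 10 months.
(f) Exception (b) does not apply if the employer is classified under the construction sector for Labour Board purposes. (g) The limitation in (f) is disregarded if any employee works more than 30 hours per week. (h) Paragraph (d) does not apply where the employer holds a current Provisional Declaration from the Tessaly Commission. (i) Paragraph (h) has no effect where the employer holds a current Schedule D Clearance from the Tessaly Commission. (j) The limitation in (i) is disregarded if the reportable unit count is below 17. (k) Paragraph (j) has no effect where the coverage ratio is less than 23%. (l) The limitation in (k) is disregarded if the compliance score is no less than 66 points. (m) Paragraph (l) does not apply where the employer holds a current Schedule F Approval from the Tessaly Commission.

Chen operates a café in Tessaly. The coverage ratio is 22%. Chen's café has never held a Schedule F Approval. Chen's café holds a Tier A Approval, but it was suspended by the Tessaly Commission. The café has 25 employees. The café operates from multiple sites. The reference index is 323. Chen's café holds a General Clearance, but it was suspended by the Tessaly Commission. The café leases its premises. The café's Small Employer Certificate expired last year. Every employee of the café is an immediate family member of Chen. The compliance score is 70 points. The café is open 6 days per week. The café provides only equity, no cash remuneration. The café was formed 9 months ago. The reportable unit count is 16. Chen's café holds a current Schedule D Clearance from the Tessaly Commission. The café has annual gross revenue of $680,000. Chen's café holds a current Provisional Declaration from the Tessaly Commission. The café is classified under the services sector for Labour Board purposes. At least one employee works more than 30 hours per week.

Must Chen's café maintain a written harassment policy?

Yes — Chen's café must maintain a written harassment policy.

Exception (a) does not apply: the Tier A Approval is not current.
Exception (b) requires that the employer operates from a single site; but the employer operates from multiple sites, so (b) is unavailable.
Exception (c) fails — the Small Employer Certificate has expired.
Exception (d): the employer's headcount is 25, less than the 33 limit; annual gross revenue is $680,000, less than the $733,000 limit — every condition holds. Turning to paragraphs (h)–(m): (h) operates against (d): a current Provisional Declaration is held. (i) would limit (h) — a current Schedule D Clearance is held — but (j) sets (i) aside: (j) operates against (i): the reportable unit count is 16, below the 17 limit. (k) would limit (j) — the coverage ratio is 22%, less than the 23% limit — but (l) sets (k) aside: (l) operates against (k): the compliance score is 70 points, meeting the 66 points threshold. (m), which would lift (l), is inapplicable — the Schedule F Approval is not current. (d) is therefore removed.
Exception (e) requires that the employer holds a current General Clearance from the Tessaly Commission; but there is no General Clearance in force, so (e) is unavailable.
No exception is made out. Chen's café falls within the general rule.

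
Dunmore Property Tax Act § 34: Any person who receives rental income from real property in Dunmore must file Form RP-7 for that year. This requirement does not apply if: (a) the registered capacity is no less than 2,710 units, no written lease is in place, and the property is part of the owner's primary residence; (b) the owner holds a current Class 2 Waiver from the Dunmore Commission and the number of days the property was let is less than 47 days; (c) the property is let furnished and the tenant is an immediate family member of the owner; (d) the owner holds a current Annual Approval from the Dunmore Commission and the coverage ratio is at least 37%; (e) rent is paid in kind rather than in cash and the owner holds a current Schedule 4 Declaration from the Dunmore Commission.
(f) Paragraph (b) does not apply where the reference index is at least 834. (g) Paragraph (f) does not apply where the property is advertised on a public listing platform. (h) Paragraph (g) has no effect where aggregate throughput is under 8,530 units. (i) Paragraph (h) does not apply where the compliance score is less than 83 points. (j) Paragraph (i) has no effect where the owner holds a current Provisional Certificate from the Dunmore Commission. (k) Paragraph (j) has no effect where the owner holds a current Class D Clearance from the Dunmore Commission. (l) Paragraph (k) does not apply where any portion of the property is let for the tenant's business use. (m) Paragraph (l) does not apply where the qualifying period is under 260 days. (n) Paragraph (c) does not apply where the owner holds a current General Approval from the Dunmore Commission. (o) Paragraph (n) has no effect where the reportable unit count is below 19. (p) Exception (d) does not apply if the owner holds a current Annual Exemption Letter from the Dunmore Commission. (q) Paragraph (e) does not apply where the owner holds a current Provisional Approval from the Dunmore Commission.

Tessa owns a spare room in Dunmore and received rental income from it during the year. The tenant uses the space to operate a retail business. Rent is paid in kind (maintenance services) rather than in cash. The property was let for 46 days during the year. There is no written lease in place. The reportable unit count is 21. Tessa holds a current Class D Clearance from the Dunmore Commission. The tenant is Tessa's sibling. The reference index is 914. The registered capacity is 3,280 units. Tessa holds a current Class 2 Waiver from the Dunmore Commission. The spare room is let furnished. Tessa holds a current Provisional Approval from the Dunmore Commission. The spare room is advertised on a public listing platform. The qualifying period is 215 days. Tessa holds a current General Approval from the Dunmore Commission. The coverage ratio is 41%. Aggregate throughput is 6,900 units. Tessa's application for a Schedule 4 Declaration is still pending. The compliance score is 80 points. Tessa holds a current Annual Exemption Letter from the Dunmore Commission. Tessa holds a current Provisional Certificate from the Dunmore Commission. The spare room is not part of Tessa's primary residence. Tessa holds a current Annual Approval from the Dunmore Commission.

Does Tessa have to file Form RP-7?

No — exception (b) applies; Tessa is not required to file Form RP-7.

Exception (a) does not apply: the spare room is not part of the primary residence.
Exception (b) is satisfied on its face — a current Class 2 Waiver is held; the number of days the property was let is 46 days, less than the 47 days limit. As to paragraphs (f)–(m): (f) would limit (b) — the reference index is 914, meeting the 834 threshold — but (g) sets (f) aside: (g) operates against (f): the property is publicly advertised. (h) operates (aggregate throughput is 6,900 units, under the 8,530 units limit), but is set aside by (i): (i) operates against (h): the compliance score is 80 points, less than the 83 points limit. (j) operates (a current Provisional Certificate is held), but is set aside by (k): (k) operates against (j): a current Class D Clearance is held. (l) is engaged (the space is let for business use), but is overridden by (m): (m) operates against (l): the qualifying period is 215 days, under the 260 days limit. Exception (b) stands.
All of (c)'s requirements are met (the property is let furnished; the tenant is an immediate family member). But: (n) is triggered — a current General Approval is held. (o) is not triggered (the reportable unit count is 21, not below 19), so (n) stands. So (c) is unavailable.
All of (d)'s requirements are met (a current Annual Approval is held; the coverage ratio is 41%, meeting the 37% threshold). Turning to paragraph (p): (p) is engaged — a current Annual Exemption Letter is held. Exception (d) does not apply.
Exception (e) fails — the Schedule 4 Declaration is not current.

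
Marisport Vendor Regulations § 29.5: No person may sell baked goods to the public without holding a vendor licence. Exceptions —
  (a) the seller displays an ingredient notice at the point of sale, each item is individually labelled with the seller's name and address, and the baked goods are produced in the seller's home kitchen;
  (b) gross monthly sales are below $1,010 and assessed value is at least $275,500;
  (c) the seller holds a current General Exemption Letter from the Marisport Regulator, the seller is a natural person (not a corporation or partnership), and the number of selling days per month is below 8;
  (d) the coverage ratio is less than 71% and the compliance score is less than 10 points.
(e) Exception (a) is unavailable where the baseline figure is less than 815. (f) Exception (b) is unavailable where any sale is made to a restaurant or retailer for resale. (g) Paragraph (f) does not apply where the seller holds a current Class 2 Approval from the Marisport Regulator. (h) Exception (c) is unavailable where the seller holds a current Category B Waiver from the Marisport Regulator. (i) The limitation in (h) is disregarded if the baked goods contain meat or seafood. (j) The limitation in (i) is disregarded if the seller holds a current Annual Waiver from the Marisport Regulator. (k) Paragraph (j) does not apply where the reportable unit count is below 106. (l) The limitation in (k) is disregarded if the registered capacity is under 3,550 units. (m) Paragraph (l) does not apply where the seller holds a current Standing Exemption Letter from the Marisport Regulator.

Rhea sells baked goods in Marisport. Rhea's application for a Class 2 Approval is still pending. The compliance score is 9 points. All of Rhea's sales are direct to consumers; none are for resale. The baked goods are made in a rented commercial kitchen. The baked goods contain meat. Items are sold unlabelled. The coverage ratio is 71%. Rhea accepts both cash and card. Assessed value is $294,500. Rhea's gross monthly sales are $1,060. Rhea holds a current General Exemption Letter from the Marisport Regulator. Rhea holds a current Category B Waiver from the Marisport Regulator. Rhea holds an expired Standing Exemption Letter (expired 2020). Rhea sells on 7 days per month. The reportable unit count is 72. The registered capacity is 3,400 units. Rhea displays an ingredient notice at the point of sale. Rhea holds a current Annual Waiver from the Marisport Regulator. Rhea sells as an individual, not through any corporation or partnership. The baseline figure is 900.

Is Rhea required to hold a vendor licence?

Exception (a) fails — items are sold unlabelled.
Exception (b) fails — gross monthly sales are $1,060, not below $1,010.
Exception (c): a current General Exemption Letter is held; the seller is a natural person; the number of selling days per month is 7, below the 8 limit — every condition holds. However, paragraphs (h)–(m) must be considered: (h) operates against (c): a current Category B Waiver is held. (i) would limit (h) — the baked goods contain meat — but (j) sets (i) aside: (j) applies — a current Annual Waiver is held. (k) is engaged (the reportable unit count is 72, below the 106 limit), but yields to (l): (l) operates — the registered capacity is 3,400 units, under the 3,550 units limit. (m) is inapplicable (no current Standing Exemption Letter is held), so (l) stands. So (c) is unavailable.
Exception (d) fails — the coverage ratio is 71%, not less than 71%.
No exception applies. The general rule governs.

Yes — Rhea must hold a vendor licence.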